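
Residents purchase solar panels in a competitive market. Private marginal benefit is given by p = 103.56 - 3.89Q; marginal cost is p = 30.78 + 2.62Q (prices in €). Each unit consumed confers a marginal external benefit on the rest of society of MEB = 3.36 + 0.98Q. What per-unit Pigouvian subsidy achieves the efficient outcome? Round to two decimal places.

Social marginal benefit = demand + MEB = 106.92 - 2.91Q.
Set SMB = MC: 106.92 - 2.91Q = 30.78 + 2.62Q → Q* = 13.7685.
The Pigouvian subsidy equals MEB at Q*: 3.36 + 0.98×13.7685 = 16.8531.

subsidy = €16.85 per unit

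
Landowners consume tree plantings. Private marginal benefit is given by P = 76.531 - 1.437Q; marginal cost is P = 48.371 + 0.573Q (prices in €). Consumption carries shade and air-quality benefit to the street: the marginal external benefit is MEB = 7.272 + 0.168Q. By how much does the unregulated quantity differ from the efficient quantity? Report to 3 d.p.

Market equilibrium (private): 48.371 + 0.573Q = 76.531 - 1.437Q → Q_m = 14.0100.
Social marginal benefit = demand + MEB = 83.803 - 1.269Q.
Set SMB = MC: 83.803 - 1.269Q = 48.371 + 0.573Q → Q* = 19.2356.
Gap = |14.0100 − 19.2356| = 5.2256.

5.226 units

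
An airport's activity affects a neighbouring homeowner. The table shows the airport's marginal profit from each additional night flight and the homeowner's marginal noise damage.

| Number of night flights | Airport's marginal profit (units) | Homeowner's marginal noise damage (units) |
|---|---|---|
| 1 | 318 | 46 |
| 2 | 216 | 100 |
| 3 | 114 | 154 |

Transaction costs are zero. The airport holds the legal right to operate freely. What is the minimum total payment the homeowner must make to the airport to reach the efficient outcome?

114

Left alone the airport would choose level 3 (marginal profit stays positive).
Efficient level: k* = 2 (marginal profit ≥ marginal noise damage through 2).
The homeowner must at least cover the airport's forgone profit from cutting 3→2: 114 = 114.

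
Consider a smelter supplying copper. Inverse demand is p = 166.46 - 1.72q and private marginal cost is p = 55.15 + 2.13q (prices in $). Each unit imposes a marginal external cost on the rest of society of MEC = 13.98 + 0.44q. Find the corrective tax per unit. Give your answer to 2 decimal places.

tax = $23.96 per unit

Social marginal cost = private MC + MEC = 69.13 + 2.57q.
Set SMC = demand: 69.13 + 2.57q = 166.46 - 1.72q → q* = 22.6876.
The Pigouvian tax equals MEC at q*: 13.98 + 0.44×22.6876 = 23.9625.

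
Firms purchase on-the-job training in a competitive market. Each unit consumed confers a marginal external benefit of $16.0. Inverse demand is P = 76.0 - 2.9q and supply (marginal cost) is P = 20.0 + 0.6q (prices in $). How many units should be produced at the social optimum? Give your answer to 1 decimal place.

Social marginal benefit = demand + MEB = 92.0 - 2.9q.
Set SMB = MC: 92.0 - 2.9q = 20.0 + 0.6q → q* = 20.5714.

q* = 20.6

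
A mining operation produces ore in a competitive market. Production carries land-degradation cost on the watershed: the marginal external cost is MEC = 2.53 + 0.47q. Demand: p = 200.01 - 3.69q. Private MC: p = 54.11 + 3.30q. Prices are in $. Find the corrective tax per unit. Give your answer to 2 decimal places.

Social marginal cost = private MC + MEC = 56.64 + 3.77q.
Set SMC = demand: 56.64 + 3.77q = 200.01 - 3.69q → q* = 19.2185.
The Pigouvian tax equals MEC at q*: 2.53 + 0.47×19.2185 = 11.5627.

tax = $11.56 per unit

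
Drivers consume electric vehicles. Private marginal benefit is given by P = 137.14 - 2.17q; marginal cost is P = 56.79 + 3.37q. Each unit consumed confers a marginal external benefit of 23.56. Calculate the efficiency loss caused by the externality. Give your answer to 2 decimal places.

Market equilibrium (private): 56.79 + 3.37q = 137.14 - 2.17q → q_m = 14.5036.
Social marginal benefit = demand + MEB = 160.70 - 2.17q.
Set SMB = MC: 160.70 - 2.17q = 56.79 + 3.37q → q* = 18.7563.
The loss is the area between SMB and MC from q* to q_m; with linear curves that's a triangle of height MEB(q_m).
DWL = ½ × 4.2527 × 23.5600 = 50.0968.

DWL = 50.10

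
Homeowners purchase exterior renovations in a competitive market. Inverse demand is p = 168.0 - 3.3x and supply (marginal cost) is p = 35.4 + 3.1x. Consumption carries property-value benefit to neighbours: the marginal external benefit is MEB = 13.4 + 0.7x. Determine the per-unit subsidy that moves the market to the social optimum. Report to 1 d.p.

subsidy = 31.3 per unit

Social marginal benefit = demand + MEB = 181.4 - 2.6x.
Set SMB = MC: 181.4 - 2.6x = 35.4 + 3.1x → x* = 25.6140.
The Pigouvian subsidy equals MEB at x*: 13.4 + 0.7×25.6140 = 31.3298.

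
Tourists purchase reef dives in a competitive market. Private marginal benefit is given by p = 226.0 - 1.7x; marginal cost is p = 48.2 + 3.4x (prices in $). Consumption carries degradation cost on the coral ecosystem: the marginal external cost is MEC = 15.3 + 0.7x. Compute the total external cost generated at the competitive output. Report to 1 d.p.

$958.8

Market equilibrium (private): 48.2 + 3.4x = 226.0 - 1.7x → x_m = 34.8627.
Total external cost = ∫₀^{x_m} (15.3 + 0.7x) dx = 15.3×34.8627 + ½×0.7×34.8627² = 958.7921.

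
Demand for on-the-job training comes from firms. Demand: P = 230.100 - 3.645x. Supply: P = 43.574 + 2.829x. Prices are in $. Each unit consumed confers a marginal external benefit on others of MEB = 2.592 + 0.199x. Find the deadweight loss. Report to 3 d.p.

DWL = $5.523

Market equilibrium (private): 43.574 + 2.829x = 230.100 - 3.645x → x_m = 28.8116.
Social marginal benefit = demand + MEB = 232.692 - 3.446x.
Set SMB = MC: 232.692 - 3.446x = 43.574 + 2.829x → x* = 30.1383.
Height of the DWL triangle at x_m is SMB(x_m) − MC(x_m) = MEB(x_m) = 8.3255.
DWL = ½ × 1.3267 × 8.3255 = 5.5227.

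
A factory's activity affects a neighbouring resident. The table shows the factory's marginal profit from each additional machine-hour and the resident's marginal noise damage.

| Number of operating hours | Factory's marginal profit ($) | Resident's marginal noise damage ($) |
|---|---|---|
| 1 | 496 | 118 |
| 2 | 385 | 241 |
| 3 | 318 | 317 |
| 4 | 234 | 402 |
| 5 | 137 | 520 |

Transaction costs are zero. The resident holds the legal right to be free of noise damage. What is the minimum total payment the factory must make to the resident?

Efficient level: marginal profit ≥ marginal noise damage through level 3, so k* = 3.
With the resident holding the right, the factory must at least compensate total damage at k*: 118 + 241 + 317 = 676.

$676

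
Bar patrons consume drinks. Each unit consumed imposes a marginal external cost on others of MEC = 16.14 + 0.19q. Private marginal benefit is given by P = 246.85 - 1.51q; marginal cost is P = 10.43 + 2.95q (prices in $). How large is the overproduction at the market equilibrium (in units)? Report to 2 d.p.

Market equilibrium (private): 10.43 + 2.95q = 246.85 - 1.51q → q_m = 53.0090.
Social marginal benefit = demand − MEC = 230.71 - 1.70q.
Set SMB = MC: 230.71 - 1.70q = 10.43 + 2.95q → q* = 47.3720.
Gap = |53.0090 − 47.3720| = 5.6370.

5.64 units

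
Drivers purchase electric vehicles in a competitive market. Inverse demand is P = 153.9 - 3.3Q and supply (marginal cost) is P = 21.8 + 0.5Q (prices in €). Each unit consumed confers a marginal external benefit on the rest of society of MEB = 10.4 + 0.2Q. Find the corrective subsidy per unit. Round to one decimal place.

subsidy = €18.3 per unit

Social marginal benefit = demand + MEB = 164.3 - 3.1Q.
Set SMB = MC: 164.3 - 3.1Q = 21.8 + 0.5Q → Q* = 39.5833.
The Pigouvian subsidy equals MEB at Q*: 10.4 + 0.2×39.5833 = 18.3167.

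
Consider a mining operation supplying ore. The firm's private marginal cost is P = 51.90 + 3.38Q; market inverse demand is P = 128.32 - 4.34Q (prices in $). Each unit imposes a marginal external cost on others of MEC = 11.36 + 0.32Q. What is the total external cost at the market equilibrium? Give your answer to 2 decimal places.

Market equilibrium (private): 51.90 + 3.38Q = 128.32 - 4.34Q → Q_m = 9.8990.
Total external cost = ∫₀^{Q_m} (11.36 + 0.32Q) dQ = 11.36×9.8990 + ½×0.32×9.8990² = 128.1311.

$128.13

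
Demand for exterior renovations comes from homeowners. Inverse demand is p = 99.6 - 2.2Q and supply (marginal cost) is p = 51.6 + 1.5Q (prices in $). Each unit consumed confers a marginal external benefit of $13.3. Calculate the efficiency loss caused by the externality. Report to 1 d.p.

Market equilibrium (private): 51.6 + 1.5Q = 99.6 - 2.2Q → Q_m = 12.9730.
Social marginal benefit = demand + MEB = 112.9 - 2.2Q.
Set SMB = MC: 112.9 - 2.2Q = 51.6 + 1.5Q → Q* = 16.5676.
The loss is the area between SMB and MC from Q* to Q_m; with linear curves that's a triangle of height MEB(Q_m).
DWL = ½ × 3.5946 × 13.3000 = 23.9041.

DWL = $23.9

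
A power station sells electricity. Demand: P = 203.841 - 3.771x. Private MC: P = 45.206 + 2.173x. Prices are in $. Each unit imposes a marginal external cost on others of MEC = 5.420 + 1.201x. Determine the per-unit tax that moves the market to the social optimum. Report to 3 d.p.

Social marginal cost = private MC + MEC = 50.626 + 3.374x.
Set SMC = demand: 50.626 + 3.374x = 203.841 - 3.771x → x* = 21.4437.
The Pigouvian tax equals MEC at x*: 5.420 + 1.201×21.4437 = 31.1739.

tax = $31.174 per unit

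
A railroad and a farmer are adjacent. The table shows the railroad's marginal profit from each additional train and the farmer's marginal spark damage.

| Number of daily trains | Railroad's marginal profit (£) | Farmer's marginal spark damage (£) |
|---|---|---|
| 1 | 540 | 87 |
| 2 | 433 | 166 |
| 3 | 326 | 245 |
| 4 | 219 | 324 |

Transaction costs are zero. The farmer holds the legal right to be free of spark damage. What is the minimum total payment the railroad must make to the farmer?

Efficient level: marginal profit ≥ marginal spark damage through level 3, so k* = 3.
With the farmer holding the right, the railroad must at least compensate total damage at k*: 87 + 166 + 245 = 498.

£498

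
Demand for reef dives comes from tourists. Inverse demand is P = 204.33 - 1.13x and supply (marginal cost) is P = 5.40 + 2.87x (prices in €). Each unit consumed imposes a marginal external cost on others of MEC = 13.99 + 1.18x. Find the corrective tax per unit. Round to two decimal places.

tax = €56.12 per unit

Social marginal benefit = demand − MEC = 190.34 - 2.31x.
Set SMB = MC: 190.34 - 2.31x = 5.40 + 2.87x → x* = 35.7027.
The Pigouvian tax equals MEC at x*: 13.99 + 1.18×35.7027 = 56.1192.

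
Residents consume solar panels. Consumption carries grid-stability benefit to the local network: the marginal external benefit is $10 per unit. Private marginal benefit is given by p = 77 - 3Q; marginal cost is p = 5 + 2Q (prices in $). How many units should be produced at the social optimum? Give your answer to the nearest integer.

Q* = 16

Social marginal benefit = demand + MEB = 87 - 3Q.
Set SMB = MC: 87 - 3Q = 5 + 2Q → Q* = 16.4000.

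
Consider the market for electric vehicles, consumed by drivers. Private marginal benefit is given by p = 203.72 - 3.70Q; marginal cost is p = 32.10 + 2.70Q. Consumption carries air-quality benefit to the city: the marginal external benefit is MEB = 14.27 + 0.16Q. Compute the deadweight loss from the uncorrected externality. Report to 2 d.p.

DWL = 27.60

Market equilibrium (private): 32.10 + 2.70Q = 203.72 - 3.70Q → Q_m = 26.8156.
Social marginal benefit = demand + MEB = 217.99 - 3.54Q.
Set SMB = MC: 217.99 - 3.54Q = 32.10 + 2.70Q → Q* = 29.7901.
Height of the DWL triangle at Q_m is SMB(Q_m) − MC(Q_m) = MEB(Q_m) = 18.5605.
DWL = ½ × 2.9745 × 18.5605 = 27.6041.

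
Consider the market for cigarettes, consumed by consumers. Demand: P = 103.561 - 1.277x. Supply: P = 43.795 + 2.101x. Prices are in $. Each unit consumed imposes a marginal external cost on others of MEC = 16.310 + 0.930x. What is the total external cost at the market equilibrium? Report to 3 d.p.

Market equilibrium (private): 43.795 + 2.101x = 103.561 - 1.277x → x_m = 17.6927.
Total external cost = ∫₀^{x_m} (16.310 + 0.930x) dx = 16.310×17.6927 + ½×0.930×17.6927² = 434.1276.

$434.128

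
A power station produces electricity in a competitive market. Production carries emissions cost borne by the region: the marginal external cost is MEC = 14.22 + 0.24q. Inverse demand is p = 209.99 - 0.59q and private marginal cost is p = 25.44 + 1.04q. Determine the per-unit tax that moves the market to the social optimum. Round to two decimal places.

tax = 36.08 per unit

Social marginal cost = private MC + MEC = 39.66 + 1.28q.
Set SMC = demand: 39.66 + 1.28q = 209.99 - 0.59q → q* = 91.0856.
The Pigouvian tax equals MEC at q*: 14.22 + 0.24×91.0856 = 36.0805.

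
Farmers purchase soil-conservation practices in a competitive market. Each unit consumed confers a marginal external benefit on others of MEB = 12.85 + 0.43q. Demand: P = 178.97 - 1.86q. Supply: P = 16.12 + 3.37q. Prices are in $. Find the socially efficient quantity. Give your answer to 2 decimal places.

Social marginal benefit = demand + MEB = 191.82 - 1.43q.
Set SMB = MC: 191.82 - 1.43q = 16.12 + 3.37q → q* = 36.6042.

q* = 36.60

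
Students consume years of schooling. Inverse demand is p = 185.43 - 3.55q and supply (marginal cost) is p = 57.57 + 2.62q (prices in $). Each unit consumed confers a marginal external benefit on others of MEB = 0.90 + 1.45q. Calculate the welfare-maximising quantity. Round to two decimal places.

Social marginal benefit = demand + MEB = 186.33 - 2.10q.
Set SMB = MC: 186.33 - 2.10q = 57.57 + 2.62q → q* = 27.2797.

q* = 27.28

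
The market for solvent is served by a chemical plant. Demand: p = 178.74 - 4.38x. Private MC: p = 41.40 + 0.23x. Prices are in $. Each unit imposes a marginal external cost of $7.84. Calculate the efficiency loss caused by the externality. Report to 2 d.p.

DWL = $6.67

Market equilibrium (private): 41.40 + 0.23x = 178.74 - 4.38x → x_m = 29.7918.
Social marginal cost = private MC + MEC = 49.24 + 0.23x.
Set SMC = demand: 49.24 + 0.23x = 178.74 - 4.38x → x* = 28.0911.
Height of the DWL triangle at x_m is SMC(x_m) − demand(x_m) = MEC(x_m) = 7.8400.
DWL = ½ × 1.7007 × 7.8400 = 6.6667.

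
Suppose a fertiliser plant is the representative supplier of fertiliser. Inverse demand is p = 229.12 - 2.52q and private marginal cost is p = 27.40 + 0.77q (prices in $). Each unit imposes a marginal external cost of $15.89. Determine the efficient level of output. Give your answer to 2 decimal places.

q* = 56.48

Social marginal cost = private MC + MEC = 43.29 + 0.77q.
Set SMC = demand: 43.29 + 0.77q = 229.12 - 2.52q → q* = 56.4833.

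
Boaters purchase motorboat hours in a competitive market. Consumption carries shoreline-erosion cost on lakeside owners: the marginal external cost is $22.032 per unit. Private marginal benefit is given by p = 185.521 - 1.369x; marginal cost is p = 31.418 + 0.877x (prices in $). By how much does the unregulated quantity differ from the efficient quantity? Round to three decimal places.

Market equilibrium (private): 31.418 + 0.877x = 185.521 - 1.369x → x_m = 68.6122.
Social marginal benefit = demand − MEC = 163.489 - 1.369x.
Set SMB = MC: 163.489 - 1.369x = 31.418 + 0.877x → x* = 58.8028.
Gap = |68.6122 − 58.8028| = 9.8094.

9.809 units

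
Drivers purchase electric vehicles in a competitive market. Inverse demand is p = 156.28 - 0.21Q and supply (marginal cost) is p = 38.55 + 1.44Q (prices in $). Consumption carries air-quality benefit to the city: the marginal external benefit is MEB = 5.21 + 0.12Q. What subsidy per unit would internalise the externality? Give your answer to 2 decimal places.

Social marginal benefit = demand + MEB = 161.49 - 0.09Q.
Set SMB = MC: 161.49 - 0.09Q = 38.55 + 1.44Q → Q* = 80.3529.
The Pigouvian subsidy equals MEB at Q*: 5.21 + 0.12×80.3529 = 14.8523.

subsidy = $14.85 per unit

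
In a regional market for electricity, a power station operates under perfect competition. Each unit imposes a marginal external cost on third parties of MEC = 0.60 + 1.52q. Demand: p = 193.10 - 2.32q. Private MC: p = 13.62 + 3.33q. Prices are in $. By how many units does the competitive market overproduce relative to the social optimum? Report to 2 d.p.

6.82 units

Market equilibrium (private): 13.62 + 3.33q = 193.10 - 2.32q → q_m = 31.7664.
Social marginal cost = private MC + MEC = 14.22 + 4.85q.
Set SMC = demand: 14.22 + 4.85q = 193.10 - 2.32q → q* = 24.9484.
Gap = |31.7664 − 24.9484| = 6.8180.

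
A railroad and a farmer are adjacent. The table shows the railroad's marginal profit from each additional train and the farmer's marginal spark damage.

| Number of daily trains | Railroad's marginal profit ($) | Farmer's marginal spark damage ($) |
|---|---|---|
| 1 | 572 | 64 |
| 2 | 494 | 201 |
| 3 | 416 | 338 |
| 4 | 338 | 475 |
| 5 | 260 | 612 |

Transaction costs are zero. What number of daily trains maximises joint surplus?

3

Bargaining reaches the level where marginal profit last exceeds marginal spark damage.
That holds through level 3 (416 ≥ 338) but not at 4 (338 < 475).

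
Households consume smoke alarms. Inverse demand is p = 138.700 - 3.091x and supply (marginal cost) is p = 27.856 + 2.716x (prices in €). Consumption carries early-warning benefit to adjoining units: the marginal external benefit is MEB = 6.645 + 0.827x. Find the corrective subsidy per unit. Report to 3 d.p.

Social marginal benefit = demand + MEB = 145.345 - 2.264x.
Set SMB = MC: 145.345 - 2.264x = 27.856 + 2.716x → x* = 23.5922.
The Pigouvian subsidy equals MEB at x*: 6.645 + 0.827×23.5922 = 26.1557.

subsidy = €26.156 per unit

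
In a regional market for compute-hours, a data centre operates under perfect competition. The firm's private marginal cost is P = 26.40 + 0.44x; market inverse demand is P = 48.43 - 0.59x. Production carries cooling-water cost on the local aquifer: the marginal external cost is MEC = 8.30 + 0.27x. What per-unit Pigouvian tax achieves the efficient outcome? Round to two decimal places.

tax = 11.15 per unit

Social marginal cost = private MC + MEC = 34.70 + 0.71x.
Set SMC = demand: 34.70 + 0.71x = 48.43 - 0.59x → x* = 10.5615.
The Pigouvian tax equals MEC at x*: 8.30 + 0.27×10.5615 = 11.1516.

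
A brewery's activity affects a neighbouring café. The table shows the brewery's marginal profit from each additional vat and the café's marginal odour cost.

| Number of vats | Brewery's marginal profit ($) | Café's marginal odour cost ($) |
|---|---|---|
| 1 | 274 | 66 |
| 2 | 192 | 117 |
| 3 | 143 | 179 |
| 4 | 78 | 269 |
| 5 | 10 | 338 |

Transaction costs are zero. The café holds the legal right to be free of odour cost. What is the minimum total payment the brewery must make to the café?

Efficient level: marginal profit ≥ marginal odour cost through level 2, so k* = 2.
With the café holding the right, the brewery must at least compensate total damage at k*: 66 + 117 = 183.

$183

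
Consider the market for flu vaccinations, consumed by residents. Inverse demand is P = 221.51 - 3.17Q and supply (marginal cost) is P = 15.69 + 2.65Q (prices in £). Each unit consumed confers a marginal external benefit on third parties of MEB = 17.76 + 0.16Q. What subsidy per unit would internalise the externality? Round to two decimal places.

subsidy = £24.08 per unit

Social marginal benefit = demand + MEB = 239.27 - 3.01Q.
Set SMB = MC: 239.27 - 3.01Q = 15.69 + 2.65Q → Q* = 39.5018.
The Pigouvian subsidy equals MEB at Q*: 17.76 + 0.16×39.5018 = 24.0803.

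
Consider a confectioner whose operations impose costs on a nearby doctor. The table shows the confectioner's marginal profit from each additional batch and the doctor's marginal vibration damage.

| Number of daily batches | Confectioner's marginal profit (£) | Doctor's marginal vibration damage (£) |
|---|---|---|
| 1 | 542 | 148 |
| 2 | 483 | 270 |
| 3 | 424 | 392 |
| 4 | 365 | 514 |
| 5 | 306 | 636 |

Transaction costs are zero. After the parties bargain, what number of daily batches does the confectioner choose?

3

Bargaining reaches the level where marginal profit last exceeds marginal vibration damage.
That holds through level 3 (424 ≥ 392) but not at 4 (365 < 514).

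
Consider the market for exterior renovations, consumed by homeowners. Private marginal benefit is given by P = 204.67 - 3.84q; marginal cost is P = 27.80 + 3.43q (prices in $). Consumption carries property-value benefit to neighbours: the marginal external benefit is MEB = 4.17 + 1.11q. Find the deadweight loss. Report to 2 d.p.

Market equilibrium (private): 27.80 + 3.43q = 204.67 - 3.84q → q_m = 24.3287.
Social marginal benefit = demand + MEB = 208.84 - 2.73q.
Set SMB = MC: 208.84 - 2.73q = 27.80 + 3.43q → q* = 29.3896.
Height of the DWL triangle at q_m is SMB(q_m) − MC(q_m) = MEB(q_m) = 31.1749.
DWL = ½ × 5.0609 × 31.1749 = 78.8865.

DWL = $78.89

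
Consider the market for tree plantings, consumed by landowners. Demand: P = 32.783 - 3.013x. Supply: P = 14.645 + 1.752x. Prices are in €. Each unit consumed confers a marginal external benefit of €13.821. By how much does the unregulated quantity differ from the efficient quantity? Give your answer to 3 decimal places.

Market equilibrium (private): 14.645 + 1.752x = 32.783 - 3.013x → x_m = 3.8065.
Social marginal benefit = demand + MEB = 46.604 - 3.013x.
Set SMB = MC: 46.604 - 3.013x = 14.645 + 1.752x → x* = 6.7070.
Gap = |3.8065 − 6.7070| = 2.9005.

2.901 units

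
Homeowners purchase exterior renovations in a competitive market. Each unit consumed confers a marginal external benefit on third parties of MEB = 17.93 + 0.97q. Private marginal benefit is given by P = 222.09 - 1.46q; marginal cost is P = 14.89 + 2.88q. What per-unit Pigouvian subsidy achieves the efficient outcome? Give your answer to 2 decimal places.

subsidy = 82.73 per unit

Social marginal benefit = demand + MEB = 240.02 - 0.49q.
Set SMB = MC: 240.02 - 0.49q = 14.89 + 2.88q → q* = 66.8042.
The Pigouvian subsidy equals MEB at q*: 17.93 + 0.97×66.8042 = 82.7301.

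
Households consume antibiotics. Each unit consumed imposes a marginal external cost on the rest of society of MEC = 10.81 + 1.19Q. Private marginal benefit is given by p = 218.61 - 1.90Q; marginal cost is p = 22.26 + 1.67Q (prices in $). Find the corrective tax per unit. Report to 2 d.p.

tax = $57.20 per unit

Social marginal benefit = demand − MEC = 207.80 - 3.09Q.
Set SMB = MC: 207.80 - 3.09Q = 22.26 + 1.67Q → Q* = 38.9790.
The Pigouvian tax equals MEC at Q*: 10.81 + 1.19×38.9790 = 57.1950.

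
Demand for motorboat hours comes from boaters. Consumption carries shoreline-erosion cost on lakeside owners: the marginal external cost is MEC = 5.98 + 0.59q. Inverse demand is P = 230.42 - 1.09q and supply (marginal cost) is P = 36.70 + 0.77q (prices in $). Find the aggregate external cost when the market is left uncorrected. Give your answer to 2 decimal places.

Market equilibrium (private): 36.70 + 0.77q = 230.42 - 1.09q → q_m = 104.1505.
Total external cost = ∫₀^{q_m} (5.98 + 0.59q) dq = 5.98×104.1505 + ½×0.59×104.1505² = 3822.7814.

$3822.78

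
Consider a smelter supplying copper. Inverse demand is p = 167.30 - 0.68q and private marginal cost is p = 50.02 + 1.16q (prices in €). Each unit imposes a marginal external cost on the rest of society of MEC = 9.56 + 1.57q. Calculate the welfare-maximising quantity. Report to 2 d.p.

Social marginal cost = private MC + MEC = 59.58 + 2.73q.
Set SMC = demand: 59.58 + 2.73q = 167.30 - 0.68q → q* = 31.5894.

q* = 31.59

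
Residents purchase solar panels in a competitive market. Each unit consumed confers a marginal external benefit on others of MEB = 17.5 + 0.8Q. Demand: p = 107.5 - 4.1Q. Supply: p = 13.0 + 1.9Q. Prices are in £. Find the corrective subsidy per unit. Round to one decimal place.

Social marginal benefit = demand + MEB = 125.0 - 3.3Q.
Set SMB = MC: 125.0 - 3.3Q = 13.0 + 1.9Q → Q* = 21.5385.
The Pigouvian subsidy equals MEB at Q*: 17.5 + 0.8×21.5385 = 34.7308.

subsidy = £34.7 per unit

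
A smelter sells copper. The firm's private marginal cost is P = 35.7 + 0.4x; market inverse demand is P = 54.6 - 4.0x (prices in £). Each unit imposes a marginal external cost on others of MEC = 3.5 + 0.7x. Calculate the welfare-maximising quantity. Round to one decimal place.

x* = 3.0

Social marginal cost = private MC + MEC = 39.2 + 1.1x.
Set SMC = demand: 39.2 + 1.1x = 54.6 - 4.0x → x* = 3.0196.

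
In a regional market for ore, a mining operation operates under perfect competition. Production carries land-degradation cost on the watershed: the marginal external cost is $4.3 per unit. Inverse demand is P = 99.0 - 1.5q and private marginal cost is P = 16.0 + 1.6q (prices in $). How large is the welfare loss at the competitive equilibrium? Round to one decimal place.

Market equilibrium (private): 16.0 + 1.6q = 99.0 - 1.5q → q_m = 26.7742.
Social marginal cost = private MC + MEC = 20.3 + 1.6q.
Set SMC = demand: 20.3 + 1.6q = 99.0 - 1.5q → q* = 25.3871.
Height of the DWL triangle at q_m is SMC(q_m) − demand(q_m) = MEC(q_m) = 4.3000.
DWL = ½ × 1.3871 × 4.3000 = 2.9823.

DWL = $3.0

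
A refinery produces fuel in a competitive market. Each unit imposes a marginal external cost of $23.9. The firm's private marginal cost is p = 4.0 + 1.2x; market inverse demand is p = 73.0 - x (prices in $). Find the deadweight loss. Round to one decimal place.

Market equilibrium (private): 4.0 + 1.2x = 73.0 - x → x_m = 31.3636.
Social marginal cost = private MC + MEC = 27.9 + 1.2x.
Set SMC = demand: 27.9 + 1.2x = 73.0 - x → x* = 20.5000.
The welfare-loss triangle has base |x_m − x*| and height MEC(x_m) (the vertical gap between SMC and demand is zero at x* and MEC at x_m).
DWL = ½ × 10.8636 × 23.9000 = 129.8200.

DWL = $129.8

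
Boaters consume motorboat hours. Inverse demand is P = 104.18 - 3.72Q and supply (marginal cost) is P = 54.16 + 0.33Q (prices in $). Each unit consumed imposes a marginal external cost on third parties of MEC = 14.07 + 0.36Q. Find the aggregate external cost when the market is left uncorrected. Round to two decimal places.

Market equilibrium (private): 54.16 + 0.33Q = 104.18 - 3.72Q → Q_m = 12.3506.
Total external cost = ∫₀^{Q_m} (14.07 + 0.36Q) dQ = 14.07×12.3506 + ½×0.36×12.3506² = 201.2297.

$201.23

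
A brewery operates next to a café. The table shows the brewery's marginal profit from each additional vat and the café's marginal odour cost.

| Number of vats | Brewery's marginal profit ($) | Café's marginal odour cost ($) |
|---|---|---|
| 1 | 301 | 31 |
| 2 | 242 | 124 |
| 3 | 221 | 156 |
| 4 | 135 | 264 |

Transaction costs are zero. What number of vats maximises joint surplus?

3

Bargaining reaches the level where marginal profit last exceeds marginal odour cost.
That holds through level 3 (221 ≥ 156) but not at 4 (135 < 264).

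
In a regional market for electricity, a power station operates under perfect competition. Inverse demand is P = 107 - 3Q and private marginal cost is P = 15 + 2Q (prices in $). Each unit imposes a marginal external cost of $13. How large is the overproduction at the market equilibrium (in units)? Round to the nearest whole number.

3 units

Market equilibrium (private): 15 + 2Q = 107 - 3Q → Q_m = 18.4000.
Social marginal cost = private MC + MEC = 28 + 2Q.
Set SMC = demand: 28 + 2Q = 107 - 3Q → Q* = 15.8000.
Gap = |18.4000 − 15.8000| = 2.6000.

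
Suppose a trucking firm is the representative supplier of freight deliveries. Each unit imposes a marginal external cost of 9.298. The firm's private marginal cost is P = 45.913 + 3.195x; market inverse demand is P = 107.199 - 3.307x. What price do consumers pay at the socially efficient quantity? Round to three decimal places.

P = 80.757

Social marginal cost = private MC + MEC = 55.211 + 3.195x.
Set SMC = demand: 55.211 + 3.195x = 107.199 - 3.307x → x* = 7.9957.
Consumer price on the demand curve at x*: 107.199 − 3.307×7.9957 = 80.7572.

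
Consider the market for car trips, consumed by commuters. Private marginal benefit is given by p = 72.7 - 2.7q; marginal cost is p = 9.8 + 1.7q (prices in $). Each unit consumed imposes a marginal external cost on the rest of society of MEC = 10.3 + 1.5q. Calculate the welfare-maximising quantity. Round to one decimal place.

Social marginal benefit = demand − MEC = 62.4 - 4.2q.
Set SMB = MC: 62.4 - 4.2q = 9.8 + 1.7q → q* = 8.9153.

q* = 8.9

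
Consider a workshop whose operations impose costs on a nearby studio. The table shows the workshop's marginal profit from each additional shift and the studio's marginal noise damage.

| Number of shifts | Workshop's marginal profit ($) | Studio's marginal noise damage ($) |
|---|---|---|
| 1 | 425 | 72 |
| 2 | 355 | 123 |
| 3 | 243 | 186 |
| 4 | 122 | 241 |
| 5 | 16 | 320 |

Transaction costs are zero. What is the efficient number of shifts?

Bargaining reaches the level where marginal profit last exceeds marginal noise damage.
That holds through level 3 (243 ≥ 186) but not at 4 (122 < 241).

3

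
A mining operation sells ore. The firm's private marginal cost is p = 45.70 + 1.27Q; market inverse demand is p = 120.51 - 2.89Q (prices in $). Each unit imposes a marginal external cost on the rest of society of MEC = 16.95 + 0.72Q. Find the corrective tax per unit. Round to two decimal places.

Social marginal cost = private MC + MEC = 62.65 + 1.99Q.
Set SMC = demand: 62.65 + 1.99Q = 120.51 - 2.89Q → Q* = 11.8566.
The Pigouvian tax equals MEC at Q*: 16.95 + 0.72×11.8566 = 25.4868.

tax = $25.49 per unit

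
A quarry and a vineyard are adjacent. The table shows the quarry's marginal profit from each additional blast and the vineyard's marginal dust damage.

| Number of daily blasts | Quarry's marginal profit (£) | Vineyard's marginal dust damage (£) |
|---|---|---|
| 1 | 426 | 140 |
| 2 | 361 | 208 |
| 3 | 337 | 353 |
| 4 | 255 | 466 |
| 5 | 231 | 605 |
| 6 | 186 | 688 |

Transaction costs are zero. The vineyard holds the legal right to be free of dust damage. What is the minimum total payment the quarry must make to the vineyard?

Efficient level: marginal profit ≥ marginal dust damage through level 2, so k* = 2.
With the vineyard holding the right, the quarry must at least compensate total damage at k*: 140 + 208 = 348.

£348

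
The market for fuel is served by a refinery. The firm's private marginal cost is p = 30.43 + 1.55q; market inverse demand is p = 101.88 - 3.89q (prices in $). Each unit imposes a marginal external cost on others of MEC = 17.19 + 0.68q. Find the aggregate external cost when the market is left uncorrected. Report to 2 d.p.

$284.43

Market equilibrium (private): 30.43 + 1.55q = 101.88 - 3.89q → q_m = 13.1342.
Total external cost = ∫₀^{q_m} (17.19 + 0.68q) dq = 17.19×13.1342 + ½×0.68×13.1342² = 284.4293.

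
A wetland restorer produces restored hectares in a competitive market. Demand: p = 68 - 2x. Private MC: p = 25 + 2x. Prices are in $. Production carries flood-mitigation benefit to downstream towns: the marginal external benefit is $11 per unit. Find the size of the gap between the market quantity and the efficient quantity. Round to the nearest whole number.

Market equilibrium (private): 25 + 2x = 68 - 2x → x_m = 10.7500.
Social marginal cost = private MC − MEB = 14 + 2x.
Set SMC = demand: 14 + 2x = 68 - 2x → x* = 13.5000.
Gap = |10.7500 − 13.5000| = 2.7500.

3 units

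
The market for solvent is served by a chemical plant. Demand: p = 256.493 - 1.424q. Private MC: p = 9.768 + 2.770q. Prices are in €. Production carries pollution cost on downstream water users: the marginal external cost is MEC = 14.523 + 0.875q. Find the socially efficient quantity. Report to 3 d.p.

q* = 45.808

Social marginal cost = private MC + MEC = 24.291 + 3.645q.
Set SMC = demand: 24.291 + 3.645q = 256.493 - 1.424q → q* = 45.8082.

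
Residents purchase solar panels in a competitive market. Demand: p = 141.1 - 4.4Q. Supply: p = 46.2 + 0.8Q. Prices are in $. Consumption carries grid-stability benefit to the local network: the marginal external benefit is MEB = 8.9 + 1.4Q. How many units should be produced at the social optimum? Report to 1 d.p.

Q* = 27.3

Social marginal benefit = demand + MEB = 150.0 - 3.0Q.
Set SMB = MC: 150.0 - 3.0Q = 46.2 + 0.8Q → Q* = 27.3158.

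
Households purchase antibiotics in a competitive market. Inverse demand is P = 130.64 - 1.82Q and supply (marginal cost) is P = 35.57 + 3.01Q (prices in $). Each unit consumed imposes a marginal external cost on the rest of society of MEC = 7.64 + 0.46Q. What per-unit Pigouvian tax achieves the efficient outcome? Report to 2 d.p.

Social marginal benefit = demand − MEC = 123.00 - 2.28Q.
Set SMB = MC: 123.00 - 2.28Q = 35.57 + 3.01Q → Q* = 16.5274.
The Pigouvian tax equals MEC at Q*: 7.64 + 0.46×16.5274 = 15.2426.

tax = $15.24 per unit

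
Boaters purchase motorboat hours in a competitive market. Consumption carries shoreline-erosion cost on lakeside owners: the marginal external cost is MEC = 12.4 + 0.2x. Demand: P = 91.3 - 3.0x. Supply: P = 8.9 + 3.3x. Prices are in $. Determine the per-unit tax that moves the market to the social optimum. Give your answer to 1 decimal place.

tax = $14.6 per unit

Social marginal benefit = demand − MEC = 78.9 - 3.2x.
Set SMB = MC: 78.9 - 3.2x = 8.9 + 3.3x → x* = 10.7692.
The Pigouvian tax equals MEC at x*: 12.4 + 0.2×10.7692 = 14.5538.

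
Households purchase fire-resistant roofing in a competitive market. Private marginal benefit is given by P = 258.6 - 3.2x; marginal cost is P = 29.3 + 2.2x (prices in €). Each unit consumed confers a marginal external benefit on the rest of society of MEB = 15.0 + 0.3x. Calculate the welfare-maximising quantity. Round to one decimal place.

Social marginal benefit = demand + MEB = 273.6 - 2.9x.
Set SMB = MC: 273.6 - 2.9x = 29.3 + 2.2x → x* = 47.9020.

x* = 47.9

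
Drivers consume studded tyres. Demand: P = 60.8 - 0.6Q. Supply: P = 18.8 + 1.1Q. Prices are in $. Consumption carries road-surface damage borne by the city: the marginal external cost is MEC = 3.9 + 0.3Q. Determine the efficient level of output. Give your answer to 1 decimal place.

Q* = 19.1

Social marginal benefit = demand − MEC = 56.9 - 0.9Q.
Set SMB = MC: 56.9 - 0.9Q = 18.8 + 1.1Q → Q* = 19.0500.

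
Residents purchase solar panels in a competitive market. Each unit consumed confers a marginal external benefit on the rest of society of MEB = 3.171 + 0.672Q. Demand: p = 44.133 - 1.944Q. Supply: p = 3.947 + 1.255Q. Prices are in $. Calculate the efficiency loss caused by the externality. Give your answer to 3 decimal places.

Market equilibrium (private): 3.947 + 1.255Q = 44.133 - 1.944Q → Q_m = 12.5621.
Social marginal benefit = demand + MEB = 47.304 - 1.272Q.
Set SMB = MC: 47.304 - 1.272Q = 3.947 + 1.255Q → Q* = 17.1575.
The loss is the area between SMB and MC from Q* to Q_m; with linear curves that's a triangle of height MEB(Q_m).
DWL = ½ × 4.5954 × 11.6127 = 26.6825.

DWL = $26.683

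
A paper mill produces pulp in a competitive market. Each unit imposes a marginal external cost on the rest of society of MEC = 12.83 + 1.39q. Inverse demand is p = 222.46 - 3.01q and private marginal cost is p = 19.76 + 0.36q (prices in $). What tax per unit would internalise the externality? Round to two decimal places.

tax = $68.28 per unit

Social marginal cost = private MC + MEC = 32.59 + 1.75q.
Set SMC = demand: 32.59 + 1.75q = 222.46 - 3.01q → q* = 39.8887.
The Pigouvian tax equals MEC at q*: 12.83 + 1.39×39.8887 = 68.2753.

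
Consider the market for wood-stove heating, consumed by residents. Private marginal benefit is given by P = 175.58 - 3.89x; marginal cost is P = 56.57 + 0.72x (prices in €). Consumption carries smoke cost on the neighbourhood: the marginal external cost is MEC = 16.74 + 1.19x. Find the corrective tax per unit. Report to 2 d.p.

Social marginal benefit = demand − MEC = 158.84 - 5.08x.
Set SMB = MC: 158.84 - 5.08x = 56.57 + 0.72x → x* = 17.6328.
The Pigouvian tax equals MEC at x*: 16.74 + 1.19×17.6328 = 37.7230.

tax = €37.72 per unit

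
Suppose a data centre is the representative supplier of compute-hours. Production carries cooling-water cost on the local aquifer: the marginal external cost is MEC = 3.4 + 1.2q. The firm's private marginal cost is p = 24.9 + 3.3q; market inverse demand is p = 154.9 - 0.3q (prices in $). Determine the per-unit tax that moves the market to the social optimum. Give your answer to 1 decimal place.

Social marginal cost = private MC + MEC = 28.3 + 4.5q.
Set SMC = demand: 28.3 + 4.5q = 154.9 - 0.3q → q* = 26.3750.
The Pigouvian tax equals MEC at q*: 3.4 + 1.2×26.3750 = 35.0500.

tax = $35.1 per unit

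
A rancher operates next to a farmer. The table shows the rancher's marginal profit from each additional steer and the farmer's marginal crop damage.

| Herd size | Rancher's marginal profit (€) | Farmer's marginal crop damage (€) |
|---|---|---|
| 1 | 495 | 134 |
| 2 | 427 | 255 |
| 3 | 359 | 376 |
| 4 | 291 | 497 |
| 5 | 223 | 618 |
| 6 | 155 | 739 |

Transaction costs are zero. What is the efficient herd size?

Bargaining reaches the level where marginal profit last exceeds marginal crop damage.
That holds through level 2 (427 ≥ 255) but not at 3 (359 < 376).

2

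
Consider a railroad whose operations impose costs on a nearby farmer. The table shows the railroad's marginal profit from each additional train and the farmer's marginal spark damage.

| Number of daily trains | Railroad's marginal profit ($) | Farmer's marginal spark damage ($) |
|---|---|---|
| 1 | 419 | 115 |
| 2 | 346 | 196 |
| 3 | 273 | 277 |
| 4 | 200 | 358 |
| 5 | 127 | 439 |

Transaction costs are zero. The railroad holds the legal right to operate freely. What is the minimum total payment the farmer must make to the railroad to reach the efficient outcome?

Left alone the railroad would choose level 5 (marginal profit stays positive).
Efficient level: k* = 2 (marginal profit ≥ marginal spark damage through 2).
The farmer must at least cover the railroad's forgone profit from cutting 5→2: 273 + 200 + 127 = 600.

$600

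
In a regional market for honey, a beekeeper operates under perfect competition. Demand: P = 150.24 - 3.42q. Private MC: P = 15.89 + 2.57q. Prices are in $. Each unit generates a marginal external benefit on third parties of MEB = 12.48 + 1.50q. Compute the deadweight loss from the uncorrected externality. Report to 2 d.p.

Market equilibrium (private): 15.89 + 2.57q = 150.24 - 3.42q → q_m = 22.4290.
Social marginal cost = private MC − MEB = 3.41 + 1.07q.
Set SMC = demand: 3.41 + 1.07q = 150.24 - 3.42q → q* = 32.7016.
Between q* and q_m the wedge demand − SMC runs linearly from 0 to MEB(q_m), so the loss is a triangle.
DWL = ½ × 10.2726 × 46.1236 = 236.9046.

DWL = $236.90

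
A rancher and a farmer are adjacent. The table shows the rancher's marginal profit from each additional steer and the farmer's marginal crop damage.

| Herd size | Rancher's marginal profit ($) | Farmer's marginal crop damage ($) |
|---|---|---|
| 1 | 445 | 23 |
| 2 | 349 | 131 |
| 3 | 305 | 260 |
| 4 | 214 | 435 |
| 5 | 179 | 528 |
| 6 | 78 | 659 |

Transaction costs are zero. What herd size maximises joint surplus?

Bargaining reaches the level where marginal profit last exceeds marginal crop damage.
That holds through level 3 (305 ≥ 260) but not at 4 (214 < 435).

3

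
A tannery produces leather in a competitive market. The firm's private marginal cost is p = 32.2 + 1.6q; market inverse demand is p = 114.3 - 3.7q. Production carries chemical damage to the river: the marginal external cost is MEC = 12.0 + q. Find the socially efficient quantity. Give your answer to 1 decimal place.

q* = 11.1

Social marginal cost = private MC + MEC = 44.2 + 2.6q.
Set SMC = demand: 44.2 + 2.6q = 114.3 - 3.7q → q* = 11.1270.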